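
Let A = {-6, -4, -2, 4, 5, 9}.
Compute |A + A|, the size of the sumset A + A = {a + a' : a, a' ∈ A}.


A + A = {a + a' : a, a' ∈ A}; |A| = 6.
General bounds: 2|A| - 1 ≤ |A + A| ≤ |A|(|A|+1)/2, i.e. 11 ≤ |A + A| ≤ 21.
Lower bound 2|A|-1 is attained iff A is an arithmetic progression.
Enumerate sums a + a' for a ≤ a' (symmetric, so this suffices):
a = -6: -6+-6=-12, -6+-4=-10, -6+-2=-8, -6+4=-2, -6+5=-1, -6+9=3
a = -4: -4+-4=-8, -4+-2=-6, -4+4=0, -4+5=1, -4+9=5
a = -2: -2+-2=-4, -2+4=2, -2+5=3, -2+9=7
a = 4: 4+4=8, 4+5=9, 4+9=13
a = 5: 5+5=10, 5+9=14
a = 9: 9+9=18
Distinct sums: {-12, -10, -8, -6, -4, -2, -1, 0, 1, 2, 3, 5, 7, 8, 9, 10, 13, 14, 18}
|A + A| = 19

|A + A| = 19


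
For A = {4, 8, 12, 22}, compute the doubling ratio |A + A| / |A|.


|A| = 4.
Compute A + A by enumerating all 16 pairs.
A + A = {8, 12, 16, 20, 24, 26, 30, 34, 44}, so |A + A| = 9.
K = |A + A| / |A| = 9/4 (already in lowest terms) ≈ 2.2500.
Reference: AP of size 4 gives K = 7/4 ≈ 1.7500; a fully generic set of size 4 gives K ≈ 2.5000.

|A| = 4, |A + A| = 9, K = 9/4.


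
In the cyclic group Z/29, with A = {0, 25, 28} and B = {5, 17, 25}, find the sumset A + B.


Work in Z/29Z: reduce every sum a + b modulo 29.
Enumerate all 9 pairs:
a = 0: 0+5=5, 0+17=17, 0+25=25
a = 25: 25+5=1, 25+17=13, 25+25=21
a = 28: 28+5=4, 28+17=16, 28+25=24
Distinct residues collected: {1, 4, 5, 13, 16, 17, 21, 24, 25}
|A + B| = 9 (out of 29 total residues).

A + B = {1, 4, 5, 13, 16, 17, 21, 24, 25}


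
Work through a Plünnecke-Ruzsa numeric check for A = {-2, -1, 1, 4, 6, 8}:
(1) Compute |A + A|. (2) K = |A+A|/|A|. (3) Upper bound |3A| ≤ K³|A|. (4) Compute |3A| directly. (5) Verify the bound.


|A| = 6.
Step 1: Compute A + A by enumerating all 36 pairs.
A + A = {-4, -3, -2, -1, 0, 2, 3, 4, 5, 6, 7, 8, 9, 10, 12, 14, 16}, so |A + A| = 17.
Step 2: Doubling constant K = |A + A|/|A| = 17/6 = 17/6 ≈ 2.8333.
Step 3: Plünnecke-Ruzsa gives |3A| ≤ K³·|A| = (2.8333)³ · 6 ≈ 136.4722.
Step 4: Compute 3A = A + A + A directly by enumerating all triples (a,b,c) ∈ A³; |3A| = 28.
Step 5: Check 28 ≤ 136.4722? Yes ✓.

K = 17/6, Plünnecke-Ruzsa bound K³|A| ≈ 136.4722, |3A| = 28, inequality holds.


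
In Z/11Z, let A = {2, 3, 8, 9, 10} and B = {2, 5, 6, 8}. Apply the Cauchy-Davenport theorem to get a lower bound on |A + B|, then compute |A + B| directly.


Cauchy-Davenport: |A + B| ≥ min(p, |A| + |B| - 1) for A, B nonempty in Z/pZ.
|A| = 5, |B| = 4, p = 11.
CD lower bound = min(11, 5 + 4 - 1) = min(11, 8) = 8.
Compute A + B mod 11 directly:
a = 2: 2+2=4, 2+5=7, 2+6=8, 2+8=10
a = 3: 3+2=5, 3+5=8, 3+6=9, 3+8=0
a = 8: 8+2=10, 8+5=2, 8+6=3, 8+8=5
a = 9: 9+2=0, 9+5=3, 9+6=4, 9+8=6
a = 10: 10+2=1, 10+5=4, 10+6=5, 10+8=7
A + B = {0, 1, 2, 3, 4, 5, 6, 7, 8, 9, 10}, so |A + B| = 11.
Verify: 11 ≥ 8? Yes ✓.

CD lower bound = 8, actual |A + B| = 11.


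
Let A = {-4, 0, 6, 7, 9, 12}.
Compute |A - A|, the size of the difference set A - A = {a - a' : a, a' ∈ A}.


A - A = {a - a' : a, a' ∈ A}; |A| = 6.
Bounds: 2|A|-1 ≤ |A - A| ≤ |A|² - |A| + 1, i.e. 11 ≤ |A - A| ≤ 31.
Note: 0 ∈ A - A always (from a - a). The set is symmetric: if d ∈ A - A then -d ∈ A - A.
Enumerate nonzero differences d = a - a' with a > a' (then include -d):
Positive differences: {1, 2, 3, 4, 5, 6, 7, 9, 10, 11, 12, 13, 16}
Full difference set: {0} ∪ (positive diffs) ∪ (negative diffs).
|A - A| = 1 + 2·13 = 27 (matches direct enumeration: 27).

|A - A| = 27


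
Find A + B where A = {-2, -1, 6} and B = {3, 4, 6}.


A + B = {a + b : a ∈ A, b ∈ B}.
Enumerate all |A|·|B| = 3·3 = 9 pairs (a, b) and collect distinct sums.
a = -2: -2+3=1, -2+4=2, -2+6=4
a = -1: -1+3=2, -1+4=3, -1+6=5
a = 6: 6+3=9, 6+4=10, 6+6=12
Collecting distinct sums: A + B = {1, 2, 3, 4, 5, 9, 10, 12}
|A + B| = 8

A + B = {1, 2, 3, 4, 5, 9, 10, 12}


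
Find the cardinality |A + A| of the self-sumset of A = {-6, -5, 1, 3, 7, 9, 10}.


A + A = {a + a' : a, a' ∈ A}; |A| = 7.
General bounds: 2|A| - 1 ≤ |A + A| ≤ |A|(|A|+1)/2, i.e. 13 ≤ |A + A| ≤ 28.
Lower bound 2|A|-1 is attained iff A is an arithmetic progression.
Enumerate sums a + a' for a ≤ a' (symmetric, so this suffices):
a = -6: -6+-6=-12, -6+-5=-11, -6+1=-5, -6+3=-3, -6+7=1, -6+9=3, -6+10=4
a = -5: -5+-5=-10, -5+1=-4, -5+3=-2, -5+7=2, -5+9=4, -5+10=5
a = 1: 1+1=2, 1+3=4, 1+7=8, 1+9=10, 1+10=11
a = 3: 3+3=6, 3+7=10, 3+9=12, 3+10=13
a = 7: 7+7=14, 7+9=16, 7+10=17
a = 9: 9+9=18, 9+10=19
a = 10: 10+10=20
Distinct sums: {-12, -11, -10, -5, -4, -3, -2, 1, 2, 3, 4, 5, 6, 8, 10, 11, 12, 13, 14, 16, 17, 18, 19, 20}
|A + A| = 24

|A + A| = 24


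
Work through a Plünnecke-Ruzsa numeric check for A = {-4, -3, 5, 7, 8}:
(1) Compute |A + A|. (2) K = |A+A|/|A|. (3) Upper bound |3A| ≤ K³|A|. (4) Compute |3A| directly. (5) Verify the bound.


|A| = 5.
Step 1: Compute A + A by enumerating all 25 pairs.
A + A = {-8, -7, -6, 1, 2, 3, 4, 5, 10, 12, 13, 14, 15, 16}, so |A + A| = 14.
Step 2: Doubling constant K = |A + A|/|A| = 14/5 = 14/5 ≈ 2.8000.
Step 3: Plünnecke-Ruzsa gives |3A| ≤ K³·|A| = (2.8000)³ · 5 ≈ 109.7600.
Step 4: Compute 3A = A + A + A directly by enumerating all triples (a,b,c) ∈ A³; |3A| = 27.
Step 5: Check 27 ≤ 109.7600? Yes ✓.

K = 14/5, Plünnecke-Ruzsa bound K³|A| ≈ 109.7600, |3A| = 27, inequality holds.


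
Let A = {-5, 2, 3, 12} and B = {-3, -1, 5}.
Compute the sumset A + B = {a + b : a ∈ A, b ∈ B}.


A + B = {a + b : a ∈ A, b ∈ B}.
Enumerate all |A|·|B| = 4·3 = 12 pairs (a, b) and collect distinct sums.
a = -5: -5+-3=-8, -5+-1=-6, -5+5=0
a = 2: 2+-3=-1, 2+-1=1, 2+5=7
a = 3: 3+-3=0, 3+-1=2, 3+5=8
a = 12: 12+-3=9, 12+-1=11, 12+5=17
Collecting distinct sums: A + B = {-8, -6, -1, 0, 1, 2, 7, 8, 9, 11, 17}
|A + B| = 11

A + B = {-8, -6, -1, 0, 1, 2, 7, 8, 9, 11, 17}


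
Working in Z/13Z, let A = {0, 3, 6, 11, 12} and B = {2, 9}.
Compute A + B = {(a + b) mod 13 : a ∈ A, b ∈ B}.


Work in Z/13Z: reduce every sum a + b modulo 13.
Enumerate all 10 pairs:
a = 0: 0+2=2, 0+9=9
a = 3: 3+2=5, 3+9=12
a = 6: 6+2=8, 6+9=2
a = 11: 11+2=0, 11+9=7
a = 12: 12+2=1, 12+9=8
Distinct residues collected: {0, 1, 2, 5, 7, 8, 9, 12}
|A + B| = 8 (out of 13 total residues).

A + B = {0, 1, 2, 5, 7, 8, 9, 12}


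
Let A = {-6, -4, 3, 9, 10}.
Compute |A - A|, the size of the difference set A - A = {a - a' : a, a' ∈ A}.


A - A = {a - a' : a, a' ∈ A}; |A| = 5.
Bounds: 2|A|-1 ≤ |A - A| ≤ |A|² - |A| + 1, i.e. 9 ≤ |A - A| ≤ 21.
Note: 0 ∈ A - A always (from a - a). The set is symmetric: if d ∈ A - A then -d ∈ A - A.
Enumerate nonzero differences d = a - a' with a > a' (then include -d):
Positive differences: {1, 2, 6, 7, 9, 13, 14, 15, 16}
Full difference set: {0} ∪ (positive diffs) ∪ (negative diffs).
|A - A| = 1 + 2·9 = 19 (matches direct enumeration: 19).

|A - A| = 19


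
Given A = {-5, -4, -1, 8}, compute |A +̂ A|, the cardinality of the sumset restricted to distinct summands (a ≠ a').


Restricted sumset: A +̂ A = {a + a' : a ∈ A, a' ∈ A, a ≠ a'}.
Equivalently, take A + A and drop any sum 2a that is achievable ONLY as a + a for a ∈ A (i.e. sums representable only with equal summands).
Enumerate pairs (a, a') with a < a' (symmetric, so each unordered pair gives one sum; this covers all a ≠ a'):
  -5 + -4 = -9
  -5 + -1 = -6
  -5 + 8 = 3
  -4 + -1 = -5
  -4 + 8 = 4
  -1 + 8 = 7
Collected distinct sums: {-9, -6, -5, 3, 4, 7}
|A +̂ A| = 6
(Reference bound: |A +̂ A| ≥ 2|A| - 3 for |A| ≥ 2, with |A| = 4 giving ≥ 5.)

|A +̂ A| = 6


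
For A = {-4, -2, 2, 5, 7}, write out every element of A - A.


A - A = {a - a' : a, a' ∈ A}.
Compute a - a' for each ordered pair (a, a'):
a = -4: -4--4=0, -4--2=-2, -4-2=-6, -4-5=-9, -4-7=-11
a = -2: -2--4=2, -2--2=0, -2-2=-4, -2-5=-7, -2-7=-9
a = 2: 2--4=6, 2--2=4, 2-2=0, 2-5=-3, 2-7=-5
a = 5: 5--4=9, 5--2=7, 5-2=3, 5-5=0, 5-7=-2
a = 7: 7--4=11, 7--2=9, 7-2=5, 7-5=2, 7-7=0
Collecting distinct values (and noting 0 appears from a-a):
A - A = {-11, -9, -7, -6, -5, -4, -3, -2, 0, 2, 3, 4, 5, 6, 7, 9, 11}
|A - A| = 17

A - A = {-11, -9, -7, -6, -5, -4, -3, -2, 0, 2, 3, 4, 5, 6, 7, 9, 11}


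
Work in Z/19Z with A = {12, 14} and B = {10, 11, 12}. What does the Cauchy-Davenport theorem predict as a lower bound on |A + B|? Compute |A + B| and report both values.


Cauchy-Davenport: |A + B| ≥ min(p, |A| + |B| - 1) for A, B nonempty in Z/pZ.
|A| = 2, |B| = 3, p = 19.
CD lower bound = min(19, 2 + 3 - 1) = min(19, 4) = 4.
Compute A + B mod 19 directly:
a = 12: 12+10=3, 12+11=4, 12+12=5
a = 14: 14+10=5, 14+11=6, 14+12=7
A + B = {3, 4, 5, 6, 7}, so |A + B| = 5.
Verify: 5 ≥ 4? Yes ✓.

CD lower bound = 4, actual |A + B| = 5.


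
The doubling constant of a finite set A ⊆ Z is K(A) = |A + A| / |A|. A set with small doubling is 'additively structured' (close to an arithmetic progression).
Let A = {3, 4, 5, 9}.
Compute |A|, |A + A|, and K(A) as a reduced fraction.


|A| = 4.
Compute A + A by enumerating all 16 pairs.
A + A = {6, 7, 8, 9, 10, 12, 13, 14, 18}, so |A + A| = 9.
K = |A + A| / |A| = 9/4 (already in lowest terms) ≈ 2.2500.
Reference: AP of size 4 gives K = 7/4 ≈ 1.7500; a fully generic set of size 4 gives K ≈ 2.5000.

|A| = 4, |A + A| = 9, K = 9/4.


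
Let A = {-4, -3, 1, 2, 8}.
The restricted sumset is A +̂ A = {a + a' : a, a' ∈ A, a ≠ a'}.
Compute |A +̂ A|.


Restricted sumset: A +̂ A = {a + a' : a ∈ A, a' ∈ A, a ≠ a'}.
Equivalently, take A + A and drop any sum 2a that is achievable ONLY as a + a for a ∈ A (i.e. sums representable only with equal summands).
Enumerate pairs (a, a') with a < a' (symmetric, so each unordered pair gives one sum; this covers all a ≠ a'):
  -4 + -3 = -7
  -4 + 1 = -3
  -4 + 2 = -2
  -4 + 8 = 4
  -3 + 1 = -2
  -3 + 2 = -1
  -3 + 8 = 5
  1 + 2 = 3
  1 + 8 = 9
  2 + 8 = 10
Collected distinct sums: {-7, -3, -2, -1, 3, 4, 5, 9, 10}
|A +̂ A| = 9
(Reference bound: |A +̂ A| ≥ 2|A| - 3 for |A| ≥ 2, with |A| = 5 giving ≥ 7.)

|A +̂ A| = 9


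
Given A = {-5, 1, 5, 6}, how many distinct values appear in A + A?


A + A = {a + a' : a, a' ∈ A}; |A| = 4.
General bounds: 2|A| - 1 ≤ |A + A| ≤ |A|(|A|+1)/2, i.e. 7 ≤ |A + A| ≤ 10.
Lower bound 2|A|-1 is attained iff A is an arithmetic progression.
Enumerate sums a + a' for a ≤ a' (symmetric, so this suffices):
a = -5: -5+-5=-10, -5+1=-4, -5+5=0, -5+6=1
a = 1: 1+1=2, 1+5=6, 1+6=7
a = 5: 5+5=10, 5+6=11
a = 6: 6+6=12
Distinct sums: {-10, -4, 0, 1, 2, 6, 7, 10, 11, 12}
|A + A| = 10

|A + A| = 10


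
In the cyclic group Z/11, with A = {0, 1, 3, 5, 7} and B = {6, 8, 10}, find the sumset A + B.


Work in Z/11Z: reduce every sum a + b modulo 11.
Enumerate all 15 pairs:
a = 0: 0+6=6, 0+8=8, 0+10=10
a = 1: 1+6=7, 1+8=9, 1+10=0
a = 3: 3+6=9, 3+8=0, 3+10=2
a = 5: 5+6=0, 5+8=2, 5+10=4
a = 7: 7+6=2, 7+8=4, 7+10=6
Distinct residues collected: {0, 2, 4, 6, 7, 8, 9, 10}
|A + B| = 8 (out of 11 total residues).

A + B = {0, 2, 4, 6, 7, 8, 9, 10}


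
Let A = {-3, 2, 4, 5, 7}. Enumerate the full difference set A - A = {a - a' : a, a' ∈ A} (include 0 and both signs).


A - A = {a - a' : a, a' ∈ A}.
Compute a - a' for each ordered pair (a, a'):
a = -3: -3--3=0, -3-2=-5, -3-4=-7, -3-5=-8, -3-7=-10
a = 2: 2--3=5, 2-2=0, 2-4=-2, 2-5=-3, 2-7=-5
a = 4: 4--3=7, 4-2=2, 4-4=0, 4-5=-1, 4-7=-3
a = 5: 5--3=8, 5-2=3, 5-4=1, 5-5=0, 5-7=-2
a = 7: 7--3=10, 7-2=5, 7-4=3, 7-5=2, 7-7=0
Collecting distinct values (and noting 0 appears from a-a):
A - A = {-10, -8, -7, -5, -3, -2, -1, 0, 1, 2, 3, 5, 7, 8, 10}
|A - A| = 15

A - A = {-10, -8, -7, -5, -3, -2, -1, 0, 1, 2, 3, 5, 7, 8, 10}


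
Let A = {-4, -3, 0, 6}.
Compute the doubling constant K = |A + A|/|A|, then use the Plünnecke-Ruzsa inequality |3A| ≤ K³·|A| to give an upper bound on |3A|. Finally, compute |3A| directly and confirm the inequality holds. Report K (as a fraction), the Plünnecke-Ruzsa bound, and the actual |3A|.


|A| = 4.
Step 1: Compute A + A by enumerating all 16 pairs.
A + A = {-8, -7, -6, -4, -3, 0, 2, 3, 6, 12}, so |A + A| = 10.
Step 2: Doubling constant K = |A + A|/|A| = 10/4 = 10/4 ≈ 2.5000.
Step 3: Plünnecke-Ruzsa gives |3A| ≤ K³·|A| = (2.5000)³ · 4 ≈ 62.5000.
Step 4: Compute 3A = A + A + A directly by enumerating all triples (a,b,c) ∈ A³; |3A| = 19.
Step 5: Check 19 ≤ 62.5000? Yes ✓.

K = 10/4, Plünnecke-Ruzsa bound K³|A| ≈ 62.5000, |3A| = 19, inequality holds.


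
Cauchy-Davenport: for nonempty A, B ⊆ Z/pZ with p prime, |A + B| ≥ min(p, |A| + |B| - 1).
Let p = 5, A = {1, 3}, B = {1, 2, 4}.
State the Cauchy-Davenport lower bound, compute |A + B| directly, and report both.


Cauchy-Davenport: |A + B| ≥ min(p, |A| + |B| - 1) for A, B nonempty in Z/pZ.
|A| = 2, |B| = 3, p = 5.
CD lower bound = min(5, 2 + 3 - 1) = min(5, 4) = 4.
Compute A + B mod 5 directly:
a = 1: 1+1=2, 1+2=3, 1+4=0
a = 3: 3+1=4, 3+2=0, 3+4=2
A + B = {0, 2, 3, 4}, so |A + B| = 4.
Verify: 4 ≥ 4? Yes ✓.

CD lower bound = 4, actual |A + B| = 4.


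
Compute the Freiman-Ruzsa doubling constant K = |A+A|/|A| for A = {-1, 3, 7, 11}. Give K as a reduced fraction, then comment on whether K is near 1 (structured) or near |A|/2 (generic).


|A| = 4.
Compute A + A by enumerating all 16 pairs.
A + A = {-2, 2, 6, 10, 14, 18, 22}, so |A + A| = 7.
K = |A + A| / |A| = 7/4 (already in lowest terms) ≈ 1.7500.
Reference: AP of size 4 gives K = 7/4 ≈ 1.7500; a fully generic set of size 4 gives K ≈ 2.5000.

|A| = 4, |A + A| = 7, K = 7/4.


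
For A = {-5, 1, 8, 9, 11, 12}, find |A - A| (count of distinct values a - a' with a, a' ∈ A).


A - A = {a - a' : a, a' ∈ A}; |A| = 6.
Bounds: 2|A|-1 ≤ |A - A| ≤ |A|² - |A| + 1, i.e. 11 ≤ |A - A| ≤ 31.
Note: 0 ∈ A - A always (from a - a). The set is symmetric: if d ∈ A - A then -d ∈ A - A.
Enumerate nonzero differences d = a - a' with a > a' (then include -d):
Positive differences: {1, 2, 3, 4, 6, 7, 8, 10, 11, 13, 14, 16, 17}
Full difference set: {0} ∪ (positive diffs) ∪ (negative diffs).
|A - A| = 1 + 2·13 = 27 (matches direct enumeration: 27).

|A - A| = 27


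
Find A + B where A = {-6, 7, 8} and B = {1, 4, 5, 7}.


A + B = {a + b : a ∈ A, b ∈ B}.
Enumerate all |A|·|B| = 3·4 = 12 pairs (a, b) and collect distinct sums.
a = -6: -6+1=-5, -6+4=-2, -6+5=-1, -6+7=1
a = 7: 7+1=8, 7+4=11, 7+5=12, 7+7=14
a = 8: 8+1=9, 8+4=12, 8+5=13, 8+7=15
Collecting distinct sums: A + B = {-5, -2, -1, 1, 8, 9, 11, 12, 13, 14, 15}
|A + B| = 11

A + B = {-5, -2, -1, 1, 8, 9, 11, 12, 13, 14, 15}


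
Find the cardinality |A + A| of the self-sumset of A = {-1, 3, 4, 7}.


A + A = {a + a' : a, a' ∈ A}; |A| = 4.
General bounds: 2|A| - 1 ≤ |A + A| ≤ |A|(|A|+1)/2, i.e. 7 ≤ |A + A| ≤ 10.
Lower bound 2|A|-1 is attained iff A is an arithmetic progression.
Enumerate sums a + a' for a ≤ a' (symmetric, so this suffices):
a = -1: -1+-1=-2, -1+3=2, -1+4=3, -1+7=6
a = 3: 3+3=6, 3+4=7, 3+7=10
a = 4: 4+4=8, 4+7=11
a = 7: 7+7=14
Distinct sums: {-2, 2, 3, 6, 7, 8, 10, 11, 14}
|A + A| = 9

|A + A| = 9


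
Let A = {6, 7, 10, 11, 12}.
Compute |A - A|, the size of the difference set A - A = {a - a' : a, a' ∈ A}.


A - A = {a - a' : a, a' ∈ A}; |A| = 5.
Bounds: 2|A|-1 ≤ |A - A| ≤ |A|² - |A| + 1, i.e. 9 ≤ |A - A| ≤ 21.
Note: 0 ∈ A - A always (from a - a). The set is symmetric: if d ∈ A - A then -d ∈ A - A.
Enumerate nonzero differences d = a - a' with a > a' (then include -d):
Positive differences: {1, 2, 3, 4, 5, 6}
Full difference set: {0} ∪ (positive diffs) ∪ (negative diffs).
|A - A| = 1 + 2·6 = 13 (matches direct enumeration: 13).

|A - A| = 13


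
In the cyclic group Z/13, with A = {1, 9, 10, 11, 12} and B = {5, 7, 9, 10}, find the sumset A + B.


Work in Z/13Z: reduce every sum a + b modulo 13.
Enumerate all 20 pairs:
a = 1: 1+5=6, 1+7=8, 1+9=10, 1+10=11
a = 9: 9+5=1, 9+7=3, 9+9=5, 9+10=6
a = 10: 10+5=2, 10+7=4, 10+9=6, 10+10=7
a = 11: 11+5=3, 11+7=5, 11+9=7, 11+10=8
a = 12: 12+5=4, 12+7=6, 12+9=8, 12+10=9
Distinct residues collected: {1, 2, 3, 4, 5, 6, 7, 8, 9, 10, 11}
|A + B| = 11 (out of 13 total residues).

A + B = {1, 2, 3, 4, 5, 6, 7, 8, 9, 10, 11}


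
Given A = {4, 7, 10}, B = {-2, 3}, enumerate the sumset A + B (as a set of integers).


A + B = {a + b : a ∈ A, b ∈ B}.
Enumerate all |A|·|B| = 3·2 = 6 pairs (a, b) and collect distinct sums.
a = 4: 4+-2=2, 4+3=7
a = 7: 7+-2=5, 7+3=10
a = 10: 10+-2=8, 10+3=13
Collecting distinct sums: A + B = {2, 5, 7, 8, 10, 13}
|A + B| = 6

A + B = {2, 5, 7, 8, 10, 13}


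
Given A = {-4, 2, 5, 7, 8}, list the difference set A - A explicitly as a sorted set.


A - A = {a - a' : a, a' ∈ A}.
Compute a - a' for each ordered pair (a, a'):
a = -4: -4--4=0, -4-2=-6, -4-5=-9, -4-7=-11, -4-8=-12
a = 2: 2--4=6, 2-2=0, 2-5=-3, 2-7=-5, 2-8=-6
a = 5: 5--4=9, 5-2=3, 5-5=0, 5-7=-2, 5-8=-3
a = 7: 7--4=11, 7-2=5, 7-5=2, 7-7=0, 7-8=-1
a = 8: 8--4=12, 8-2=6, 8-5=3, 8-7=1, 8-8=0
Collecting distinct values (and noting 0 appears from a-a):
A - A = {-12, -11, -9, -6, -5, -3, -2, -1, 0, 1, 2, 3, 5, 6, 9, 11, 12}
|A - A| = 17

A - A = {-12, -11, -9, -6, -5, -3, -2, -1, 0, 1, 2, 3, 5, 6, 9, 11, 12}


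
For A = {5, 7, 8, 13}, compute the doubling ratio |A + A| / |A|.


|A| = 4.
Compute A + A by enumerating all 16 pairs.
A + A = {10, 12, 13, 14, 15, 16, 18, 20, 21, 26}, so |A + A| = 10.
K = |A + A| / |A| = 10/4 = 5/2 ≈ 2.5000.
Reference: AP of size 4 gives K = 7/4 ≈ 1.7500; a fully generic set of size 4 gives K ≈ 2.5000.

|A| = 4, |A + A| = 10, K = 10/4 = 5/2.


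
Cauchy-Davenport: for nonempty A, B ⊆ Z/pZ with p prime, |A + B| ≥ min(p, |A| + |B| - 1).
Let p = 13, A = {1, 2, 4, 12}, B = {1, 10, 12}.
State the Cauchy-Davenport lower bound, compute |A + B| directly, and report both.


Cauchy-Davenport: |A + B| ≥ min(p, |A| + |B| - 1) for A, B nonempty in Z/pZ.
|A| = 4, |B| = 3, p = 13.
CD lower bound = min(13, 4 + 3 - 1) = min(13, 6) = 6.
Compute A + B mod 13 directly:
a = 1: 1+1=2, 1+10=11, 1+12=0
a = 2: 2+1=3, 2+10=12, 2+12=1
a = 4: 4+1=5, 4+10=1, 4+12=3
a = 12: 12+1=0, 12+10=9, 12+12=11
A + B = {0, 1, 2, 3, 5, 9, 11, 12}, so |A + B| = 8.
Verify: 8 ≥ 6? Yes ✓.

CD lower bound = 6, actual |A + B| = 8.


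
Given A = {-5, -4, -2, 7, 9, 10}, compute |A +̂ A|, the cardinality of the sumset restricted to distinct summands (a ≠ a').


Restricted sumset: A +̂ A = {a + a' : a ∈ A, a' ∈ A, a ≠ a'}.
Equivalently, take A + A and drop any sum 2a that is achievable ONLY as a + a for a ∈ A (i.e. sums representable only with equal summands).
Enumerate pairs (a, a') with a < a' (symmetric, so each unordered pair gives one sum; this covers all a ≠ a'):
  -5 + -4 = -9
  -5 + -2 = -7
  -5 + 7 = 2
  -5 + 9 = 4
  -5 + 10 = 5
  -4 + -2 = -6
  -4 + 7 = 3
  -4 + 9 = 5
  -4 + 10 = 6
  -2 + 7 = 5
  -2 + 9 = 7
  -2 + 10 = 8
  7 + 9 = 16
  7 + 10 = 17
  9 + 10 = 19
Collected distinct sums: {-9, -7, -6, 2, 3, 4, 5, 6, 7, 8, 16, 17, 19}
|A +̂ A| = 13
(Reference bound: |A +̂ A| ≥ 2|A| - 3 for |A| ≥ 2, with |A| = 6 giving ≥ 9.)

|A +̂ A| = 13


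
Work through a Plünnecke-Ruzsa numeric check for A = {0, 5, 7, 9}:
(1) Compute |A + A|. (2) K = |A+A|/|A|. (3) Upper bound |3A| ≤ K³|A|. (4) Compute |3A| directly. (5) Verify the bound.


|A| = 4.
Step 1: Compute A + A by enumerating all 16 pairs.
A + A = {0, 5, 7, 9, 10, 12, 14, 16, 18}, so |A + A| = 9.
Step 2: Doubling constant K = |A + A|/|A| = 9/4 = 9/4 ≈ 2.2500.
Step 3: Plünnecke-Ruzsa gives |3A| ≤ K³·|A| = (2.2500)³ · 4 ≈ 45.5625.
Step 4: Compute 3A = A + A + A directly by enumerating all triples (a,b,c) ∈ A³; |3A| = 16.
Step 5: Check 16 ≤ 45.5625? Yes ✓.

K = 9/4, Plünnecke-Ruzsa bound K³|A| ≈ 45.5625, |3A| = 16, inequality holds.


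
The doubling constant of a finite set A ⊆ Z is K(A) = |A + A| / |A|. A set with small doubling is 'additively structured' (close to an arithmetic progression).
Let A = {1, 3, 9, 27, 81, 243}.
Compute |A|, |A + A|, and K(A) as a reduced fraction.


|A| = 6.
Compute A + A by enumerating all 36 pairs.
A + A = {2, 4, 6, 10, 12, 18, 28, 30, 36, 54, 82, 84, 90, 108, 162, 244, 246, 252, 270, 324, 486}, so |A + A| = 21.
K = |A + A| / |A| = 21/6 = 7/2 ≈ 3.5000.
Reference: AP of size 6 gives K = 11/6 ≈ 1.8333; a fully generic set of size 6 gives K ≈ 3.5000.

|A| = 6, |A + A| = 21, K = 21/6 = 7/2.


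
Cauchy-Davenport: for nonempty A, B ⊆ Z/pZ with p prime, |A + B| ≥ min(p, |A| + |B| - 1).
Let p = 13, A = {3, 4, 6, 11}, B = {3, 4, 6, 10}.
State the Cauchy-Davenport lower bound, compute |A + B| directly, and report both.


Cauchy-Davenport: |A + B| ≥ min(p, |A| + |B| - 1) for A, B nonempty in Z/pZ.
|A| = 4, |B| = 4, p = 13.
CD lower bound = min(13, 4 + 4 - 1) = min(13, 7) = 7.
Compute A + B mod 13 directly:
a = 3: 3+3=6, 3+4=7, 3+6=9, 3+10=0
a = 4: 4+3=7, 4+4=8, 4+6=10, 4+10=1
a = 6: 6+3=9, 6+4=10, 6+6=12, 6+10=3
a = 11: 11+3=1, 11+4=2, 11+6=4, 11+10=8
A + B = {0, 1, 2, 3, 4, 6, 7, 8, 9, 10, 12}, so |A + B| = 11.
Verify: 11 ≥ 7? Yes ✓.

CD lower bound = 7, actual |A + B| = 11.


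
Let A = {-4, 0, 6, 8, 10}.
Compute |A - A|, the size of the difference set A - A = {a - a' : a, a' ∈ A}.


A - A = {a - a' : a, a' ∈ A}; |A| = 5.
Bounds: 2|A|-1 ≤ |A - A| ≤ |A|² - |A| + 1, i.e. 9 ≤ |A - A| ≤ 21.
Note: 0 ∈ A - A always (from a - a). The set is symmetric: if d ∈ A - A then -d ∈ A - A.
Enumerate nonzero differences d = a - a' with a > a' (then include -d):
Positive differences: {2, 4, 6, 8, 10, 12, 14}
Full difference set: {0} ∪ (positive diffs) ∪ (negative diffs).
|A - A| = 1 + 2·7 = 15 (matches direct enumeration: 15).

|A - A| = 15


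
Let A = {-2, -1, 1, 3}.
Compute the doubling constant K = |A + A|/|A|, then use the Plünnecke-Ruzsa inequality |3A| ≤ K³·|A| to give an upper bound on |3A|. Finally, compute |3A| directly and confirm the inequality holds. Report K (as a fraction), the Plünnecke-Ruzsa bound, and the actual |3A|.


|A| = 4.
Step 1: Compute A + A by enumerating all 16 pairs.
A + A = {-4, -3, -2, -1, 0, 1, 2, 4, 6}, so |A + A| = 9.
Step 2: Doubling constant K = |A + A|/|A| = 9/4 = 9/4 ≈ 2.2500.
Step 3: Plünnecke-Ruzsa gives |3A| ≤ K³·|A| = (2.2500)³ · 4 ≈ 45.5625.
Step 4: Compute 3A = A + A + A directly by enumerating all triples (a,b,c) ∈ A³; |3A| = 14.
Step 5: Check 14 ≤ 45.5625? Yes ✓.

K = 9/4, Plünnecke-Ruzsa bound K³|A| ≈ 45.5625, |3A| = 14, inequality holds.


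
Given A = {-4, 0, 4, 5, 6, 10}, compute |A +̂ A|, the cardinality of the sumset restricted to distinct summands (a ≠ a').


Restricted sumset: A +̂ A = {a + a' : a ∈ A, a' ∈ A, a ≠ a'}.
Equivalently, take A + A and drop any sum 2a that is achievable ONLY as a + a for a ∈ A (i.e. sums representable only with equal summands).
Enumerate pairs (a, a') with a < a' (symmetric, so each unordered pair gives one sum; this covers all a ≠ a'):
  -4 + 0 = -4
  -4 + 4 = 0
  -4 + 5 = 1
  -4 + 6 = 2
  -4 + 10 = 6
  0 + 4 = 4
  0 + 5 = 5
  0 + 6 = 6
  0 + 10 = 10
  4 + 5 = 9
  4 + 6 = 10
  4 + 10 = 14
  5 + 6 = 11
  5 + 10 = 15
  6 + 10 = 16
Collected distinct sums: {-4, 0, 1, 2, 4, 5, 6, 9, 10, 11, 14, 15, 16}
|A +̂ A| = 13
(Reference bound: |A +̂ A| ≥ 2|A| - 3 for |A| ≥ 2, with |A| = 6 giving ≥ 9.)

|A +̂ A| = 13


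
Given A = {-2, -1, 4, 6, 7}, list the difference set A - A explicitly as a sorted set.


A - A = {a - a' : a, a' ∈ A}.
Compute a - a' for each ordered pair (a, a'):
a = -2: -2--2=0, -2--1=-1, -2-4=-6, -2-6=-8, -2-7=-9
a = -1: -1--2=1, -1--1=0, -1-4=-5, -1-6=-7, -1-7=-8
a = 4: 4--2=6, 4--1=5, 4-4=0, 4-6=-2, 4-7=-3
a = 6: 6--2=8, 6--1=7, 6-4=2, 6-6=0, 6-7=-1
a = 7: 7--2=9, 7--1=8, 7-4=3, 7-6=1, 7-7=0
Collecting distinct values (and noting 0 appears from a-a):
A - A = {-9, -8, -7, -6, -5, -3, -2, -1, 0, 1, 2, 3, 5, 6, 7, 8, 9}
|A - A| = 17

A - A = {-9, -8, -7, -6, -5, -3, -2, -1, 0, 1, 2, 3, 5, 6, 7, 8, 9}


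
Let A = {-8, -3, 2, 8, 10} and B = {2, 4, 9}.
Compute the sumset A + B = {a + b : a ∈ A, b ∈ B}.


A + B = {a + b : a ∈ A, b ∈ B}.
Enumerate all |A|·|B| = 5·3 = 15 pairs (a, b) and collect distinct sums.
a = -8: -8+2=-6, -8+4=-4, -8+9=1
a = -3: -3+2=-1, -3+4=1, -3+9=6
a = 2: 2+2=4, 2+4=6, 2+9=11
a = 8: 8+2=10, 8+4=12, 8+9=17
a = 10: 10+2=12, 10+4=14, 10+9=19
Collecting distinct sums: A + B = {-6, -4, -1, 1, 4, 6, 10, 11, 12, 14, 17, 19}
|A + B| = 12

A + B = {-6, -4, -1, 1, 4, 6, 10, 11, 12, 14, 17, 19}


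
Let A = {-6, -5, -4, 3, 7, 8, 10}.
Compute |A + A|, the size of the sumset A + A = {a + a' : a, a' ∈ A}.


A + A = {a + a' : a, a' ∈ A}; |A| = 7.
General bounds: 2|A| - 1 ≤ |A + A| ≤ |A|(|A|+1)/2, i.e. 13 ≤ |A + A| ≤ 28.
Lower bound 2|A|-1 is attained iff A is an arithmetic progression.
Enumerate sums a + a' for a ≤ a' (symmetric, so this suffices):
a = -6: -6+-6=-12, -6+-5=-11, -6+-4=-10, -6+3=-3, -6+7=1, -6+8=2, -6+10=4
a = -5: -5+-5=-10, -5+-4=-9, -5+3=-2, -5+7=2, -5+8=3, -5+10=5
a = -4: -4+-4=-8, -4+3=-1, -4+7=3, -4+8=4, -4+10=6
a = 3: 3+3=6, 3+7=10, 3+8=11, 3+10=13
a = 7: 7+7=14, 7+8=15, 7+10=17
a = 8: 8+8=16, 8+10=18
a = 10: 10+10=20
Distinct sums: {-12, -11, -10, -9, -8, -3, -2, -1, 1, 2, 3, 4, 5, 6, 10, 11, 13, 14, 15, 16, 17, 18, 20}
|A + A| = 23

|A + A| = 23


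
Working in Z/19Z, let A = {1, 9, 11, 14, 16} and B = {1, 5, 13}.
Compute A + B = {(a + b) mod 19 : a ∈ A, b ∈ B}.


Work in Z/19Z: reduce every sum a + b modulo 19.
Enumerate all 15 pairs:
a = 1: 1+1=2, 1+5=6, 1+13=14
a = 9: 9+1=10, 9+5=14, 9+13=3
a = 11: 11+1=12, 11+5=16, 11+13=5
a = 14: 14+1=15, 14+5=0, 14+13=8
a = 16: 16+1=17, 16+5=2, 16+13=10
Distinct residues collected: {0, 2, 3, 5, 6, 8, 10, 12, 14, 15, 16, 17}
|A + B| = 12 (out of 19 total residues).

A + B = {0, 2, 3, 5, 6, 8, 10, 12, 14, 15, 16, 17}


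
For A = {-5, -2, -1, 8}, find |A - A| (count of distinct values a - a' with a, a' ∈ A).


A - A = {a - a' : a, a' ∈ A}; |A| = 4.
Bounds: 2|A|-1 ≤ |A - A| ≤ |A|² - |A| + 1, i.e. 7 ≤ |A - A| ≤ 13.
Note: 0 ∈ A - A always (from a - a). The set is symmetric: if d ∈ A - A then -d ∈ A - A.
Enumerate nonzero differences d = a - a' with a > a' (then include -d):
Positive differences: {1, 3, 4, 9, 10, 13}
Full difference set: {0} ∪ (positive diffs) ∪ (negative diffs).
|A - A| = 1 + 2·6 = 13 (matches direct enumeration: 13).

|A - A| = 13


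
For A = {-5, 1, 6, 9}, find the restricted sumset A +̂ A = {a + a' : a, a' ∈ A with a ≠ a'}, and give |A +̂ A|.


Restricted sumset: A +̂ A = {a + a' : a ∈ A, a' ∈ A, a ≠ a'}.
Equivalently, take A + A and drop any sum 2a that is achievable ONLY as a + a for a ∈ A (i.e. sums representable only with equal summands).
Enumerate pairs (a, a') with a < a' (symmetric, so each unordered pair gives one sum; this covers all a ≠ a'):
  -5 + 1 = -4
  -5 + 6 = 1
  -5 + 9 = 4
  1 + 6 = 7
  1 + 9 = 10
  6 + 9 = 15
Collected distinct sums: {-4, 1, 4, 7, 10, 15}
|A +̂ A| = 6
(Reference bound: |A +̂ A| ≥ 2|A| - 3 for |A| ≥ 2, with |A| = 4 giving ≥ 5.)

|A +̂ A| = 6


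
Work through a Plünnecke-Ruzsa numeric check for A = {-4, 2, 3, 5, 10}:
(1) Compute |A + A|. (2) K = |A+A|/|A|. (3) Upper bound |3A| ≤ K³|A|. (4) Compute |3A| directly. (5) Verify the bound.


|A| = 5.
Step 1: Compute A + A by enumerating all 25 pairs.
A + A = {-8, -2, -1, 1, 4, 5, 6, 7, 8, 10, 12, 13, 15, 20}, so |A + A| = 14.
Step 2: Doubling constant K = |A + A|/|A| = 14/5 = 14/5 ≈ 2.8000.
Step 3: Plünnecke-Ruzsa gives |3A| ≤ K³·|A| = (2.8000)³ · 5 ≈ 109.7600.
Step 4: Compute 3A = A + A + A directly by enumerating all triples (a,b,c) ∈ A³; |3A| = 27.
Step 5: Check 27 ≤ 109.7600? Yes ✓.

K = 14/5, Plünnecke-Ruzsa bound K³|A| ≈ 109.7600, |3A| = 27, inequality holds.


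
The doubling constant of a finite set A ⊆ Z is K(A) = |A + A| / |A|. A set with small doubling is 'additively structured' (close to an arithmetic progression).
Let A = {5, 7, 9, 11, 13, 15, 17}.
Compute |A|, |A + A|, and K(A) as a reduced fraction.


|A| = 7.
Compute A + A by enumerating all 49 pairs.
A + A = {10, 12, 14, 16, 18, 20, 22, 24, 26, 28, 30, 32, 34}, so |A + A| = 13.
K = |A + A| / |A| = 13/7 (already in lowest terms) ≈ 1.8571.
Reference: AP of size 7 gives K = 13/7 ≈ 1.8571; a fully generic set of size 7 gives K ≈ 4.0000.

|A| = 7, |A + A| = 13, K = 13/7.


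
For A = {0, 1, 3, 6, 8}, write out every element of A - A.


A - A = {a - a' : a, a' ∈ A}.
Compute a - a' for each ordered pair (a, a'):
a = 0: 0-0=0, 0-1=-1, 0-3=-3, 0-6=-6, 0-8=-8
a = 1: 1-0=1, 1-1=0, 1-3=-2, 1-6=-5, 1-8=-7
a = 3: 3-0=3, 3-1=2, 3-3=0, 3-6=-3, 3-8=-5
a = 6: 6-0=6, 6-1=5, 6-3=3, 6-6=0, 6-8=-2
a = 8: 8-0=8, 8-1=7, 8-3=5, 8-6=2, 8-8=0
Collecting distinct values (and noting 0 appears from a-a):
A - A = {-8, -7, -6, -5, -3, -2, -1, 0, 1, 2, 3, 5, 6, 7, 8}
|A - A| = 15

A - A = {-8, -7, -6, -5, -3, -2, -1, 0, 1, 2, 3, 5, 6, 7, 8}


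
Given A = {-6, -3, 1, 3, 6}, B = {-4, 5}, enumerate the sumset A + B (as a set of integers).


A + B = {a + b : a ∈ A, b ∈ B}.
Enumerate all |A|·|B| = 5·2 = 10 pairs (a, b) and collect distinct sums.
a = -6: -6+-4=-10, -6+5=-1
a = -3: -3+-4=-7, -3+5=2
a = 1: 1+-4=-3, 1+5=6
a = 3: 3+-4=-1, 3+5=8
a = 6: 6+-4=2, 6+5=11
Collecting distinct sums: A + B = {-10, -7, -3, -1, 2, 6, 8, 11}
|A + B| = 8

A + B = {-10, -7, -3, -1, 2, 6, 8, 11}


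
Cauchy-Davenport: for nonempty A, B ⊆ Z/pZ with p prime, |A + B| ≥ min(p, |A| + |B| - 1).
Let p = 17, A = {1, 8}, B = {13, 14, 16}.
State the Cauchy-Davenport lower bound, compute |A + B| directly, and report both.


Cauchy-Davenport: |A + B| ≥ min(p, |A| + |B| - 1) for A, B nonempty in Z/pZ.
|A| = 2, |B| = 3, p = 17.
CD lower bound = min(17, 2 + 3 - 1) = min(17, 4) = 4.
Compute A + B mod 17 directly:
a = 1: 1+13=14, 1+14=15, 1+16=0
a = 8: 8+13=4, 8+14=5, 8+16=7
A + B = {0, 4, 5, 7, 14, 15}, so |A + B| = 6.
Verify: 6 ≥ 4? Yes ✓.

CD lower bound = 4, actual |A + B| = 6.


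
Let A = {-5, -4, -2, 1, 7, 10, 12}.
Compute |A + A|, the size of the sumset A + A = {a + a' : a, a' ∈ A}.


A + A = {a + a' : a, a' ∈ A}; |A| = 7.
General bounds: 2|A| - 1 ≤ |A + A| ≤ |A|(|A|+1)/2, i.e. 13 ≤ |A + A| ≤ 28.
Lower bound 2|A|-1 is attained iff A is an arithmetic progression.
Enumerate sums a + a' for a ≤ a' (symmetric, so this suffices):
a = -5: -5+-5=-10, -5+-4=-9, -5+-2=-7, -5+1=-4, -5+7=2, -5+10=5, -5+12=7
a = -4: -4+-4=-8, -4+-2=-6, -4+1=-3, -4+7=3, -4+10=6, -4+12=8
a = -2: -2+-2=-4, -2+1=-1, -2+7=5, -2+10=8, -2+12=10
a = 1: 1+1=2, 1+7=8, 1+10=11, 1+12=13
a = 7: 7+7=14, 7+10=17, 7+12=19
a = 10: 10+10=20, 10+12=22
a = 12: 12+12=24
Distinct sums: {-10, -9, -8, -7, -6, -4, -3, -1, 2, 3, 5, 6, 7, 8, 10, 11, 13, 14, 17, 19, 20, 22, 24}
|A + A| = 23

|A + A| = 23


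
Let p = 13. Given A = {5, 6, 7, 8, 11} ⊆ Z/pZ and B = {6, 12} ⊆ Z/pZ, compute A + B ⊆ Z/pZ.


Work in Z/13Z: reduce every sum a + b modulo 13.
Enumerate all 10 pairs:
a = 5: 5+6=11, 5+12=4
a = 6: 6+6=12, 6+12=5
a = 7: 7+6=0, 7+12=6
a = 8: 8+6=1, 8+12=7
a = 11: 11+6=4, 11+12=10
Distinct residues collected: {0, 1, 4, 5, 6, 7, 10, 11, 12}
|A + B| = 9 (out of 13 total residues).

A + B = {0, 1, 4, 5, 6, 7, 10, 11, 12}


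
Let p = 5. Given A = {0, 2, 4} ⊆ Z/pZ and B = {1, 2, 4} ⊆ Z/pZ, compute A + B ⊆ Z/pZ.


Work in Z/5Z: reduce every sum a + b modulo 5.
Enumerate all 9 pairs:
a = 0: 0+1=1, 0+2=2, 0+4=4
a = 2: 2+1=3, 2+2=4, 2+4=1
a = 4: 4+1=0, 4+2=1, 4+4=3
Distinct residues collected: {0, 1, 2, 3, 4}
|A + B| = 5 (out of 5 total residues).

A + B = {0, 1, 2, 3, 4}


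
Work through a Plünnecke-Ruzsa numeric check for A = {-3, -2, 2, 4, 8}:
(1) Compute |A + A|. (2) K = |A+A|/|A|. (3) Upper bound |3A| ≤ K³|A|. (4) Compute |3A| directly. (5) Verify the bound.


|A| = 5.
Step 1: Compute A + A by enumerating all 25 pairs.
A + A = {-6, -5, -4, -1, 0, 1, 2, 4, 5, 6, 8, 10, 12, 16}, so |A + A| = 14.
Step 2: Doubling constant K = |A + A|/|A| = 14/5 = 14/5 ≈ 2.8000.
Step 3: Plünnecke-Ruzsa gives |3A| ≤ K³·|A| = (2.8000)³ · 5 ≈ 109.7600.
Step 4: Compute 3A = A + A + A directly by enumerating all triples (a,b,c) ∈ A³; |3A| = 26.
Step 5: Check 26 ≤ 109.7600? Yes ✓.

K = 14/5, Plünnecke-Ruzsa bound K³|A| ≈ 109.7600, |3A| = 26, inequality holds.


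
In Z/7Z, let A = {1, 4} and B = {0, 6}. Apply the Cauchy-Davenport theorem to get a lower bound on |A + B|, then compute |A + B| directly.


Cauchy-Davenport: |A + B| ≥ min(p, |A| + |B| - 1) for A, B nonempty in Z/pZ.
|A| = 2, |B| = 2, p = 7.
CD lower bound = min(7, 2 + 2 - 1) = min(7, 3) = 3.
Compute A + B mod 7 directly:
a = 1: 1+0=1, 1+6=0
a = 4: 4+0=4, 4+6=3
A + B = {0, 1, 3, 4}, so |A + B| = 4.
Verify: 4 ≥ 3? Yes ✓.

CD lower bound = 3, actual |A + B| = 4.


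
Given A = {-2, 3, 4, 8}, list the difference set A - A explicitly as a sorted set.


A - A = {a - a' : a, a' ∈ A}.
Compute a - a' for each ordered pair (a, a'):
a = -2: -2--2=0, -2-3=-5, -2-4=-6, -2-8=-10
a = 3: 3--2=5, 3-3=0, 3-4=-1, 3-8=-5
a = 4: 4--2=6, 4-3=1, 4-4=0, 4-8=-4
a = 8: 8--2=10, 8-3=5, 8-4=4, 8-8=0
Collecting distinct values (and noting 0 appears from a-a):
A - A = {-10, -6, -5, -4, -1, 0, 1, 4, 5, 6, 10}
|A - A| = 11

A - A = {-10, -6, -5, -4, -1, 0, 1, 4, 5, 6, 10}


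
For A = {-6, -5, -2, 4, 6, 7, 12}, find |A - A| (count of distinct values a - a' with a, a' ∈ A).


A - A = {a - a' : a, a' ∈ A}; |A| = 7.
Bounds: 2|A|-1 ≤ |A - A| ≤ |A|² - |A| + 1, i.e. 13 ≤ |A - A| ≤ 43.
Note: 0 ∈ A - A always (from a - a). The set is symmetric: if d ∈ A - A then -d ∈ A - A.
Enumerate nonzero differences d = a - a' with a > a' (then include -d):
Positive differences: {1, 2, 3, 4, 5, 6, 8, 9, 10, 11, 12, 13, 14, 17, 18}
Full difference set: {0} ∪ (positive diffs) ∪ (negative diffs).
|A - A| = 1 + 2·15 = 31 (matches direct enumeration: 31).

|A - A| = 31


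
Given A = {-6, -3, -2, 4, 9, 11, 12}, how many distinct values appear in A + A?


A + A = {a + a' : a, a' ∈ A}; |A| = 7.
General bounds: 2|A| - 1 ≤ |A + A| ≤ |A|(|A|+1)/2, i.e. 13 ≤ |A + A| ≤ 28.
Lower bound 2|A|-1 is attained iff A is an arithmetic progression.
Enumerate sums a + a' for a ≤ a' (symmetric, so this suffices):
a = -6: -6+-6=-12, -6+-3=-9, -6+-2=-8, -6+4=-2, -6+9=3, -6+11=5, -6+12=6
a = -3: -3+-3=-6, -3+-2=-5, -3+4=1, -3+9=6, -3+11=8, -3+12=9
a = -2: -2+-2=-4, -2+4=2, -2+9=7, -2+11=9, -2+12=10
a = 4: 4+4=8, 4+9=13, 4+11=15, 4+12=16
a = 9: 9+9=18, 9+11=20, 9+12=21
a = 11: 11+11=22, 11+12=23
a = 12: 12+12=24
Distinct sums: {-12, -9, -8, -6, -5, -4, -2, 1, 2, 3, 5, 6, 7, 8, 9, 10, 13, 15, 16, 18, 20, 21, 22, 23, 24}
|A + A| = 25

|A + A| = 25


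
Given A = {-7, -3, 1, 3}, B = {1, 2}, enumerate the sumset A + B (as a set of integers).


A + B = {a + b : a ∈ A, b ∈ B}.
Enumerate all |A|·|B| = 4·2 = 8 pairs (a, b) and collect distinct sums.
a = -7: -7+1=-6, -7+2=-5
a = -3: -3+1=-2, -3+2=-1
a = 1: 1+1=2, 1+2=3
a = 3: 3+1=4, 3+2=5
Collecting distinct sums: A + B = {-6, -5, -2, -1, 2, 3, 4, 5}
|A + B| = 8

A + B = {-6, -5, -2, -1, 2, 3, 4, 5}


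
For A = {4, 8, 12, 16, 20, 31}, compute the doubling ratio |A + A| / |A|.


|A| = 6.
Compute A + A by enumerating all 36 pairs.
A + A = {8, 12, 16, 20, 24, 28, 32, 35, 36, 39, 40, 43, 47, 51, 62}, so |A + A| = 15.
K = |A + A| / |A| = 15/6 = 5/2 ≈ 2.5000.
Reference: AP of size 6 gives K = 11/6 ≈ 1.8333; a fully generic set of size 6 gives K ≈ 3.5000.

|A| = 6, |A + A| = 15, K = 15/6 = 5/2.


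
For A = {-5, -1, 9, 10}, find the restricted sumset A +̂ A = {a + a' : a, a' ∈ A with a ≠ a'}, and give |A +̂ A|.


Restricted sumset: A +̂ A = {a + a' : a ∈ A, a' ∈ A, a ≠ a'}.
Equivalently, take A + A and drop any sum 2a that is achievable ONLY as a + a for a ∈ A (i.e. sums representable only with equal summands).
Enumerate pairs (a, a') with a < a' (symmetric, so each unordered pair gives one sum; this covers all a ≠ a'):
  -5 + -1 = -6
  -5 + 9 = 4
  -5 + 10 = 5
  -1 + 9 = 8
  -1 + 10 = 9
  9 + 10 = 19
Collected distinct sums: {-6, 4, 5, 8, 9, 19}
|A +̂ A| = 6
(Reference bound: |A +̂ A| ≥ 2|A| - 3 for |A| ≥ 2, with |A| = 4 giving ≥ 5.)

|A +̂ A| = 6


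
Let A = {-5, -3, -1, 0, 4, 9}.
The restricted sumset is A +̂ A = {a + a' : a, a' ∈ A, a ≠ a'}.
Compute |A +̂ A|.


Restricted sumset: A +̂ A = {a + a' : a ∈ A, a' ∈ A, a ≠ a'}.
Equivalently, take A + A and drop any sum 2a that is achievable ONLY as a + a for a ∈ A (i.e. sums representable only with equal summands).
Enumerate pairs (a, a') with a < a' (symmetric, so each unordered pair gives one sum; this covers all a ≠ a'):
  -5 + -3 = -8
  -5 + -1 = -6
  -5 + 0 = -5
  -5 + 4 = -1
  -5 + 9 = 4
  -3 + -1 = -4
  -3 + 0 = -3
  -3 + 4 = 1
  -3 + 9 = 6
  -1 + 0 = -1
  -1 + 4 = 3
  -1 + 9 = 8
  0 + 4 = 4
  0 + 9 = 9
  4 + 9 = 13
Collected distinct sums: {-8, -6, -5, -4, -3, -1, 1, 3, 4, 6, 8, 9, 13}
|A +̂ A| = 13
(Reference bound: |A +̂ A| ≥ 2|A| - 3 for |A| ≥ 2, with |A| = 6 giving ≥ 9.)

|A +̂ A| = 13


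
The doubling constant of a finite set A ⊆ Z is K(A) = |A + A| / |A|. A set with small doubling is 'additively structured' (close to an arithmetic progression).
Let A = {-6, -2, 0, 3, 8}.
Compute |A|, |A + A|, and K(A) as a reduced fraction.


|A| = 5.
Compute A + A by enumerating all 25 pairs.
A + A = {-12, -8, -6, -4, -3, -2, 0, 1, 2, 3, 6, 8, 11, 16}, so |A + A| = 14.
K = |A + A| / |A| = 14/5 (already in lowest terms) ≈ 2.8000.
Reference: AP of size 5 gives K = 9/5 ≈ 1.8000; a fully generic set of size 5 gives K ≈ 3.0000.

|A| = 5, |A + A| = 14, K = 14/5.


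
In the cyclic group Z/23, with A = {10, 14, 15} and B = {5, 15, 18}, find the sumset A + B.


Work in Z/23Z: reduce every sum a + b modulo 23.
Enumerate all 9 pairs:
a = 10: 10+5=15, 10+15=2, 10+18=5
a = 14: 14+5=19, 14+15=6, 14+18=9
a = 15: 15+5=20, 15+15=7, 15+18=10
Distinct residues collected: {2, 5, 6, 7, 9, 10, 15, 19, 20}
|A + B| = 9 (out of 23 total residues).

A + B = {2, 5, 6, 7, 9, 10, 15, 19, 20}


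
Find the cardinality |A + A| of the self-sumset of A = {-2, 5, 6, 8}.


A + A = {a + a' : a, a' ∈ A}; |A| = 4.
General bounds: 2|A| - 1 ≤ |A + A| ≤ |A|(|A|+1)/2, i.e. 7 ≤ |A + A| ≤ 10.
Lower bound 2|A|-1 is attained iff A is an arithmetic progression.
Enumerate sums a + a' for a ≤ a' (symmetric, so this suffices):
a = -2: -2+-2=-4, -2+5=3, -2+6=4, -2+8=6
a = 5: 5+5=10, 5+6=11, 5+8=13
a = 6: 6+6=12, 6+8=14
a = 8: 8+8=16
Distinct sums: {-4, 3, 4, 6, 10, 11, 12, 13, 14, 16}
|A + A| = 10

|A + A| = 10


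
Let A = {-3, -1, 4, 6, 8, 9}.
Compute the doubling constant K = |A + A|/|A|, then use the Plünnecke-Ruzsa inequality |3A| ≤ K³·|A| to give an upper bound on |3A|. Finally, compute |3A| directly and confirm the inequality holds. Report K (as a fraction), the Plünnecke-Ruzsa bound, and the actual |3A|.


|A| = 6.
Step 1: Compute A + A by enumerating all 36 pairs.
A + A = {-6, -4, -2, 1, 3, 5, 6, 7, 8, 10, 12, 13, 14, 15, 16, 17, 18}, so |A + A| = 17.
Step 2: Doubling constant K = |A + A|/|A| = 17/6 = 17/6 ≈ 2.8333.
Step 3: Plünnecke-Ruzsa gives |3A| ≤ K³·|A| = (2.8333)³ · 6 ≈ 136.4722.
Step 4: Compute 3A = A + A + A directly by enumerating all triples (a,b,c) ∈ A³; |3A| = 31.
Step 5: Check 31 ≤ 136.4722? Yes ✓.

K = 17/6, Plünnecke-Ruzsa bound K³|A| ≈ 136.4722, |3A| = 31, inequality holds.


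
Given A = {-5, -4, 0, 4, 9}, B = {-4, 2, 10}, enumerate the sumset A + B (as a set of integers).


A + B = {a + b : a ∈ A, b ∈ B}.
Enumerate all |A|·|B| = 5·3 = 15 pairs (a, b) and collect distinct sums.
a = -5: -5+-4=-9, -5+2=-3, -5+10=5
a = -4: -4+-4=-8, -4+2=-2, -4+10=6
a = 0: 0+-4=-4, 0+2=2, 0+10=10
a = 4: 4+-4=0, 4+2=6, 4+10=14
a = 9: 9+-4=5, 9+2=11, 9+10=19
Collecting distinct sums: A + B = {-9, -8, -4, -3, -2, 0, 2, 5, 6, 10, 11, 14, 19}
|A + B| = 13

A + B = {-9, -8, -4, -3, -2, 0, 2, 5, 6, 10, 11, 14, 19}


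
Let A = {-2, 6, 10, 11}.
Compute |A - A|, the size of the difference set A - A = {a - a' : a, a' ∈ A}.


A - A = {a - a' : a, a' ∈ A}; |A| = 4.
Bounds: 2|A|-1 ≤ |A - A| ≤ |A|² - |A| + 1, i.e. 7 ≤ |A - A| ≤ 13.
Note: 0 ∈ A - A always (from a - a). The set is symmetric: if d ∈ A - A then -d ∈ A - A.
Enumerate nonzero differences d = a - a' with a > a' (then include -d):
Positive differences: {1, 4, 5, 8, 12, 13}
Full difference set: {0} ∪ (positive diffs) ∪ (negative diffs).
|A - A| = 1 + 2·6 = 13 (matches direct enumeration: 13).

|A - A| = 13
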